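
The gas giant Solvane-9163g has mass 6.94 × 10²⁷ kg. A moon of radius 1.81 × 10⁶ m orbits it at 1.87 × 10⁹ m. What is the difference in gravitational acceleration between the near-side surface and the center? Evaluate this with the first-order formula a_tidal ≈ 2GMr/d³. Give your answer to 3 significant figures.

2.56 × 10⁻⁴ m/s²

a_tidal = 2GMr/d³
        = 2 × (6.674 × 10⁻¹¹) × (6.94 × 10²⁷) × (1.81 × 10⁶) / (1.87 × 10⁹)³
        = 2.56 × 10⁻⁴ m/s²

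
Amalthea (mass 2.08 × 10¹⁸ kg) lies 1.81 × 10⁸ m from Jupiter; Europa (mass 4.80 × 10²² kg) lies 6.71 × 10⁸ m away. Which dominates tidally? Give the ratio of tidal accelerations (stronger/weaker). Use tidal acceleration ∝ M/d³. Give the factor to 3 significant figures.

Europa, by a factor of ≈ 453

Tidal acceleration ∝ M/d³, so compare M/d³ for each.
Amalthea: (2.08 × 10¹⁸) / (1.81 × 10⁸)³ = 3.508 × 10⁻⁷
Europa: (4.80 × 10²²) / (6.71 × 10⁸)³ = 1.589 × 10⁻⁴
Ratio (larger/smaller) = 453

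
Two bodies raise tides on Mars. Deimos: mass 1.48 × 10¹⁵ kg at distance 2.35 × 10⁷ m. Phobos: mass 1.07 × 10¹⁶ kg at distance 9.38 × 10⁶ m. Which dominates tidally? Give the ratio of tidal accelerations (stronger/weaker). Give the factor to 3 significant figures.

Tidal stretch scales as M/d³; compute that for each body.
Deimos: (1.48 × 10¹⁵) / (2.35 × 10⁷)³ = 1.140 × 10⁻⁷
Phobos: (1.07 × 10¹⁶) / (9.38 × 10⁶)³ = 1.297 × 10⁻⁵
Ratio (larger/smaller) = 114

Phobos, by a factor of ≈ 114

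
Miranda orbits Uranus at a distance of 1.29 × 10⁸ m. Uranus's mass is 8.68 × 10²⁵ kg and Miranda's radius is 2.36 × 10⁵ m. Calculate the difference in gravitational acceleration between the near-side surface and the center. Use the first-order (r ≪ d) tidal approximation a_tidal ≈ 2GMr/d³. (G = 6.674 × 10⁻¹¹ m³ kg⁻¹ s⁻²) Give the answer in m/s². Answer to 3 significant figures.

a_tidal = 2GMr/d³
        = 2 × (6.674 × 10⁻¹¹) × (8.68 × 10²⁵) × (2.36 × 10⁵) / (1.29 × 10⁸)³
        = 1.27 × 10⁻³ m/s²

1.27 × 10⁻³ m/s²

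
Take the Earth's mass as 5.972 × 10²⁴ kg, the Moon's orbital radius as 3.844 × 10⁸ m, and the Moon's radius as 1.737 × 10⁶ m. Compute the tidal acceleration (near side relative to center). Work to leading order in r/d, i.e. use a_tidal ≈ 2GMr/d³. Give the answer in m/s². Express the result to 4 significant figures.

2.438 × 10⁻⁵ m/s²

a_tidal = 2GMr/d³
        = 2 × (6.674 × 10⁻¹¹) × (5.972 × 10²⁴) × (1.737 × 10⁶) / (3.844 × 10⁸)³
        = 2.438 × 10⁻⁵ m/s²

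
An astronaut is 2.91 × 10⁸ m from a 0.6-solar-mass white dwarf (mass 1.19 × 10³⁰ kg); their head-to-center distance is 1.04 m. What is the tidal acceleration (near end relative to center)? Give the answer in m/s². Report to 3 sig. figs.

Differencing GM/(d−r)² and GM/d² to first order in r/d gives 2GMr/d³.
a_tidal = 2GMr/d³
        = 2 × (6.674 × 10⁻¹¹) × (1.19 × 10³⁰) × (1.04) / (2.91 × 10⁸)³
        = 6.70 × 10⁻⁶ m/s²

6.70 × 10⁻⁶ m/s²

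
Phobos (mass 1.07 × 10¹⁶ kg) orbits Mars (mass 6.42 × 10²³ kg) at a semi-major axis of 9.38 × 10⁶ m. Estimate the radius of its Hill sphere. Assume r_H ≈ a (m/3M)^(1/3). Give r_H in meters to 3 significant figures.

r_H ≈ a (m/3M)^(1/3)
    = (9.38 × 10⁶) × (1.07 × 10¹⁶ / (3 × 6.42 × 10²³))^(1/3)
    = 1.66 × 10⁴ m

1.66 × 10⁴ m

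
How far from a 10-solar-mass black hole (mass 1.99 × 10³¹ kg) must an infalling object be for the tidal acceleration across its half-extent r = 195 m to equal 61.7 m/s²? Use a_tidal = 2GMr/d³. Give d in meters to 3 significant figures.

2.03 × 10⁷ m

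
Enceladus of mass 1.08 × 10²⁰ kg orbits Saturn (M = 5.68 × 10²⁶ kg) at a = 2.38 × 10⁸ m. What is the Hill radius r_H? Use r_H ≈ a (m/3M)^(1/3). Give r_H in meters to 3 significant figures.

r_H ≈ a (m/3M)^(1/3)
    = (2.38 × 10⁸) × (1.08 × 10²⁰ / (3 × 5.68 × 10²⁶))^(1/3)
    = 9.49 × 10⁵ m

9.49 × 10⁵ m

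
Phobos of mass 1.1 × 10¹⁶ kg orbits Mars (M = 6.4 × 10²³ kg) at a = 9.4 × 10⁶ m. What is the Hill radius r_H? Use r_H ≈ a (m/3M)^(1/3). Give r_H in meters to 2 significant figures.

1.7 × 10⁴ m

r_H ≈ a (m/3M)^(1/3)
    = (9.4 × 10⁶) × (1.1 × 10¹⁶ / (3 × 6.4 × 10²³))^(1/3)
    = 1.7 × 10⁴ m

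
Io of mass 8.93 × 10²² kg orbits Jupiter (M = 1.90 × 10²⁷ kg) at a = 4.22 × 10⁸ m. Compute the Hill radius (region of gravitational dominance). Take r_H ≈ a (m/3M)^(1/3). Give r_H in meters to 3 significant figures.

1.06 × 10⁷ m

r_H ≈ a (m/3M)^(1/3)
    = (4.22 × 10⁸) × (8.93 × 10²² / (3 × 1.90 × 10²⁷))^(1/3)
    = 1.06 × 10⁷ m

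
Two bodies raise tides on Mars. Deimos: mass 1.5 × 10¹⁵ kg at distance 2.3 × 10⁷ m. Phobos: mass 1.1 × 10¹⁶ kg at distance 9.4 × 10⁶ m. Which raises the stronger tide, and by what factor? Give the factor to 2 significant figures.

Phobos, by a factor of ≈ 110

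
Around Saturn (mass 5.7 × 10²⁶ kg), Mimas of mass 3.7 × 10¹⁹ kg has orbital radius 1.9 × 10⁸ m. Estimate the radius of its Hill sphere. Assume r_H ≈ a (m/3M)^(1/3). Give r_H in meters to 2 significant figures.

r_H ≈ a (m/3M)^(1/3)
    = (1.9 × 10⁸) × (3.7 × 10¹⁹ / (3 × 5.7 × 10²⁶))^(1/3)
    = 5.3 × 10⁵ m

5.3 × 10⁵ m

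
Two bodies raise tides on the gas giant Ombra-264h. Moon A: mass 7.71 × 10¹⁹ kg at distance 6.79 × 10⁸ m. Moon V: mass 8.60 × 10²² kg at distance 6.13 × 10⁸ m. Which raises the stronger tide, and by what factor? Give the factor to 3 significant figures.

Moon V, by a factor of ≈ 1520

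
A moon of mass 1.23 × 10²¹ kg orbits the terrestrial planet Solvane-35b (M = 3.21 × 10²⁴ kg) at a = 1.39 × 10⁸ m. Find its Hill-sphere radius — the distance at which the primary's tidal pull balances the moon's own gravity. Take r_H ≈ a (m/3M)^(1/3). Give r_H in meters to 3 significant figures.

7.00 × 10⁶ m

r_H ≈ a (m/3M)^(1/3)
    = (1.39 × 10⁸) × (1.23 × 10²¹ / (3 × 3.21 × 10²⁴))^(1/3)
    = 7.00 × 10⁶ m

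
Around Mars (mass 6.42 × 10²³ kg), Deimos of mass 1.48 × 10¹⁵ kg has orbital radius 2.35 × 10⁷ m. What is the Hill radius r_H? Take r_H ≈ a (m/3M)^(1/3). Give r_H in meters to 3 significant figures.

r_H ≈ a (m/3M)^(1/3)
    = (2.35 × 10⁷) × (1.48 × 10¹⁵ / (3 × 6.42 × 10²³))^(1/3)
    = 2.15 × 10⁴ m

2.15 × 10⁴ m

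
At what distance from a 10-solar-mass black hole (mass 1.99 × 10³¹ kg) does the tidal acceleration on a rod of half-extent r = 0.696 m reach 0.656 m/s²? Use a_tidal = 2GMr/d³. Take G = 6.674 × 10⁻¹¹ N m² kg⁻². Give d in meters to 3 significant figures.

1.41 × 10⁷ m

2GMr/d³ = a_tidal  ⇒  d = (2GMr / a_tidal)^(1/3)
d = (2 × 6.674×10⁻¹¹ × (1.99 × 10³¹) × (0.696) / (0.656))^(1/3)
  = 1.41 × 10⁷ m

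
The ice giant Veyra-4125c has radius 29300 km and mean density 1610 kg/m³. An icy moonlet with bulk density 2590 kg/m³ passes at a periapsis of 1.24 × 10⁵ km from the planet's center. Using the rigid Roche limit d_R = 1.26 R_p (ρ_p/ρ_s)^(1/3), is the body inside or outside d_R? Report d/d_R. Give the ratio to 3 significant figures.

outside; d/d_R ≈ 3.94

d_R = 1.26 × (29300 km) × (1610/2590)^(1/3) = 31510 km
d/d_R = (1.24 × 10⁵) / (31510) = 3.94
Since d/d_R > 1, the body is outside the Roche limit.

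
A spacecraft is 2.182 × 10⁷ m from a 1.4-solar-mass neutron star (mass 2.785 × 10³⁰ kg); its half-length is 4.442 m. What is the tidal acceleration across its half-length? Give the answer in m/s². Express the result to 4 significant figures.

Δg = 2GMr/d³
   = 2 × (6.674 × 10⁻¹¹) × (2.785 × 10³⁰) × (4.442) / (2.182 × 10⁷)³
   = 1.589 × 10⁻¹ m/s²

1.589 × 10⁻¹ m/s²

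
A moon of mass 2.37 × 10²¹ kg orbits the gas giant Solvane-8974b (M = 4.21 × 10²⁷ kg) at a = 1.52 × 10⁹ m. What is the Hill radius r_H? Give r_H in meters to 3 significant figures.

8.70 × 10⁶ m

r_H ≈ a (m/3M)^(1/3)
    = (1.52 × 10⁹) × (2.37 × 10²¹ / (3 × 4.21 × 10²⁷))^(1/3)
    = 8.70 × 10⁶ m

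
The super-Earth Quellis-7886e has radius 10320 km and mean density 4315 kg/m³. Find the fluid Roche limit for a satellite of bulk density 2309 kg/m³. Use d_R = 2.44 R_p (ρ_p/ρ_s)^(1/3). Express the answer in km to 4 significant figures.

31020 km

d_R = 2.44 × 10320 km × (4315/2309)^(1/3)
    = 31020 km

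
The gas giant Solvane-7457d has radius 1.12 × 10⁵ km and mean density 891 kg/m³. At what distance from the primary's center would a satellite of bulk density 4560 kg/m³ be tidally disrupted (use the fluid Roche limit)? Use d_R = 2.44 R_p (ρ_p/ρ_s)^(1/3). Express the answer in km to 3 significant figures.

1.59 × 10⁵ km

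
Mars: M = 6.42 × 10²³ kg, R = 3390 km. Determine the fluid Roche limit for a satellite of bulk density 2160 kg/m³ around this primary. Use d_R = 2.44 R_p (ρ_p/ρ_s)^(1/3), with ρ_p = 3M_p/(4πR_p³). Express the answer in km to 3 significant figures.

10100 km

ρ_p = 3M_p/(4πR_p³) = 3 × (6.42 × 10²³) / (4π × (3.39 × 10⁶ m)³) = 3930 kg/m³
d_R = 2.44 × 3390 km × (3930/2160)^(1/3)
    = 10100 km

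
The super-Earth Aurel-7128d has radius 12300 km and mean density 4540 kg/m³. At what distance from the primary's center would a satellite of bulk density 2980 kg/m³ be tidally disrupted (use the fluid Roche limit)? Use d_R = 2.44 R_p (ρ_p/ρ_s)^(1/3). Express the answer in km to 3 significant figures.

d_R = 2.44 × 12300 km × (4540/2980)^(1/3)
    = 34500 km

34500 km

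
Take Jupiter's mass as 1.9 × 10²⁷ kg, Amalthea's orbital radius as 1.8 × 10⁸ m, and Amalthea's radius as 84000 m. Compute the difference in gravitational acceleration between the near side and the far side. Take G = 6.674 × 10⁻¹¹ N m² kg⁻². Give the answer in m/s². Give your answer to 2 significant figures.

7.3 × 10⁻³ m/s²

a_tidal = 4GMr/d³
        = 4 × (6.674 × 10⁻¹¹) × (1.9 × 10²⁷) × (84000) / (1.8 × 10⁸)³
        = 7.3 × 10⁻³ m/s²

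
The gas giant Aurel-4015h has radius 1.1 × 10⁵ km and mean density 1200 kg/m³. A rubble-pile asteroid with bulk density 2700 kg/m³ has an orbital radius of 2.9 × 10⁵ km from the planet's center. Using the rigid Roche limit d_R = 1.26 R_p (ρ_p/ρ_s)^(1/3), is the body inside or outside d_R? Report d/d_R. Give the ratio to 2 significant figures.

outside; d/d_R ≈ 2.7

d_R = 1.26 × (1.1 × 10⁵ km) × (1200/2700)^(1/3) = 1.058 × 10⁵ km
d/d_R = (2.9 × 10⁵) / (1.058 × 10⁵) = 2.7
Since d/d_R > 1, the body is outside the Roche limit.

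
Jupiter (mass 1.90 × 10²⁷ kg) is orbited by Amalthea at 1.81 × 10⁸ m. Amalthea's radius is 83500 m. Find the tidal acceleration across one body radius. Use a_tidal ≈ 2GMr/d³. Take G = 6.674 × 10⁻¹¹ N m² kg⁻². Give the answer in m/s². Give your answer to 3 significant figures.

a_tidal = 2GMr/d³
        = 2 × (6.674 × 10⁻¹¹) × (1.90 × 10²⁷) × (83500) / (1.81 × 10⁸)³
        = 3.57 × 10⁻³ m/s²

3.57 × 10⁻³ m/s²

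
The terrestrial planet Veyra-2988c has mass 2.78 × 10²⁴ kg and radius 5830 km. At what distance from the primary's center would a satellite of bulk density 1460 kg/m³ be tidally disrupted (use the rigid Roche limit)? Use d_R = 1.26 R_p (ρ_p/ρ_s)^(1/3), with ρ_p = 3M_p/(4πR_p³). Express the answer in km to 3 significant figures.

9690 km

ρ_p = 3M_p/(4πR_p³) = 3 × (2.78 × 10²⁴) / (4π × (5.83 × 10⁶ m)³) = 3350 kg/m³
d_R = 1.26 × 5830 km × (3350/1460)^(1/3)
    = 9690 km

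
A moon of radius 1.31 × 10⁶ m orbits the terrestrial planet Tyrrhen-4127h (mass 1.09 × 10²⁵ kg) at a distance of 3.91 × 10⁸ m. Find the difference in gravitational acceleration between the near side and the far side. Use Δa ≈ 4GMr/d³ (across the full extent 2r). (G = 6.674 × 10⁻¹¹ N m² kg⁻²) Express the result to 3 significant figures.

6.38 × 10⁻⁵ m/s²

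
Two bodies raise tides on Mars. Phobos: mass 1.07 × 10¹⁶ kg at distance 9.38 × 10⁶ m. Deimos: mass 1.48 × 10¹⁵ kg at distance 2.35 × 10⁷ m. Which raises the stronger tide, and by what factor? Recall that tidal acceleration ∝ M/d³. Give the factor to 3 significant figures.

Tidal stretch scales as M/d³; compute that for each body.
Phobos: (1.07 × 10¹⁶) / (9.38 × 10⁶)³ = 1.297 × 10⁻⁵
Deimos: (1.48 × 10¹⁵) / (2.35 × 10⁷)³ = 1.140 × 10⁻⁷
Ratio (larger/smaller) = 114

Phobos, by a factor of ≈ 114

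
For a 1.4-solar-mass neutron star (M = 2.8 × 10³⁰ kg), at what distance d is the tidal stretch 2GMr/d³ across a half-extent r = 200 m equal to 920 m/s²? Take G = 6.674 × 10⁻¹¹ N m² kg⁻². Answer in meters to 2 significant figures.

2GMr/d³ = a_tidal  ⇒  d = (2GMr / a_tidal)^(1/3)
d = (2 × 6.674×10⁻¹¹ × (2.8 × 10³⁰) × (200) / (920))^(1/3)
  = 4.3 × 10⁶ m

4.3 × 10⁶ m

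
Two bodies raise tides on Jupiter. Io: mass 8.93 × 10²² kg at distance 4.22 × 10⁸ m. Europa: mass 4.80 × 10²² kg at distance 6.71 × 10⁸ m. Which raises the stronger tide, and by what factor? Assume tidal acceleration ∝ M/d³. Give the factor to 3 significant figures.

Io, by a factor of ≈ 7.48

Tidal acceleration ∝ M/d³, so compare M/d³ for each.
Io: (8.93 × 10²²) / (4.22 × 10⁸)³ = 1.188 × 10⁻³
Europa: (4.80 × 10²²) / (6.71 × 10⁸)³ = 1.589 × 10⁻⁴
Ratio (larger/smaller) = 7.48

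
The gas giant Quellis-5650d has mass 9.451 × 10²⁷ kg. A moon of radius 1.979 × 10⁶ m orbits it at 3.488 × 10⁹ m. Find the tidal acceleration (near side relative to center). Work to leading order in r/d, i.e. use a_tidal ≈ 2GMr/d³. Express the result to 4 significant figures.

5.883 × 10⁻⁵ m/s²

Δa = 2GMr/d³
   = 2 × (6.674 × 10⁻¹¹) × (9.451 × 10²⁷) × (1.979 × 10⁶) / (3.488 × 10⁹)³
   = 5.883 × 10⁻⁵ m/s²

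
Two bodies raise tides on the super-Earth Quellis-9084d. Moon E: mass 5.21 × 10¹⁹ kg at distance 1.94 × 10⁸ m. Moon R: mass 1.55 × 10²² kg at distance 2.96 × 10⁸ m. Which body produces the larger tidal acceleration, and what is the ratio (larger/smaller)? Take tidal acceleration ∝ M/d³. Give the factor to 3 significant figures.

Tidal stretch scales as M/d³; compute that for each body.
Moon E: (5.21 × 10¹⁹) / (1.94 × 10⁸)³ = 7.136 × 10⁻⁶
Moon R: (1.55 × 10²²) / (2.96 × 10⁸)³ = 5.977 × 10⁻⁴
Ratio (larger/smaller) = 83.8

Moon R, by a factor of ≈ 83.8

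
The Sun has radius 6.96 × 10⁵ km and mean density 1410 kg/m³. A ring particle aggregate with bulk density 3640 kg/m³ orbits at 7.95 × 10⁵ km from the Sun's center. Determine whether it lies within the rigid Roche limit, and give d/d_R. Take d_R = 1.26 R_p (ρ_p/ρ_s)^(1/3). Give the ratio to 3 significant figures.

d_R = 1.26 × (6.96 × 10⁵ km) × (1410/3640)^(1/3) = 6.393 × 10⁵ km
d/d_R = (7.95 × 10⁵) / (6.393 × 10⁵) = 1.24
Since d/d_R > 1, the body is outside the Roche limit.

outside; d/d_R ≈ 1.24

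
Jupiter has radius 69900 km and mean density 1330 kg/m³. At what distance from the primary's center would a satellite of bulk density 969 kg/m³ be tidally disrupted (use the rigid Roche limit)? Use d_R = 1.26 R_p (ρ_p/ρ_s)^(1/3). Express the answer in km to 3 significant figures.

d_R = 1.26 × 69900 km × (1330/969)^(1/3)
    = 97900 km

97900 km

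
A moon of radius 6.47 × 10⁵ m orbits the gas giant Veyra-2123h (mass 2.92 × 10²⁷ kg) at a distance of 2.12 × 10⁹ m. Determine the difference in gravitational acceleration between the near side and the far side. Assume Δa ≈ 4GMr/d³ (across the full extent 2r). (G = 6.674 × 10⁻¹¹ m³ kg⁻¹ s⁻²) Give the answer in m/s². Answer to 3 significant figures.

a_tidal = 4GMr/d³
        = 4 × (6.674 × 10⁻¹¹) × (2.92 × 10²⁷) × (6.47 × 10⁵) / (2.12 × 10⁹)³
        = 5.29 × 10⁻⁵ m/s²

5.29 × 10⁻⁵ m/s²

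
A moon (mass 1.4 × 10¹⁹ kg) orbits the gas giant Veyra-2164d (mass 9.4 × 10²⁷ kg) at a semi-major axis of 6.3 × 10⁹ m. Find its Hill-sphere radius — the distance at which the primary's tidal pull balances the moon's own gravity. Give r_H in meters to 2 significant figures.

5.0 × 10⁶ m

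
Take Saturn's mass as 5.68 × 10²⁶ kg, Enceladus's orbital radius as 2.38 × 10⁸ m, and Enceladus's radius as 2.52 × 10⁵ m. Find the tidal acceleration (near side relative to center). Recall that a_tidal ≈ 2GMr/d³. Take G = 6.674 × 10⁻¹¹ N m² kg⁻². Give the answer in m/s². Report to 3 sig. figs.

1.42 × 10⁻³ m/s²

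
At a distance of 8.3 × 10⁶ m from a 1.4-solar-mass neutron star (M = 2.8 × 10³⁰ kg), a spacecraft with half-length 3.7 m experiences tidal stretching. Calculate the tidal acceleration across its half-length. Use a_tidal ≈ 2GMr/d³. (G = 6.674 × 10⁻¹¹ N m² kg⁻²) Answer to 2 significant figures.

2.4 m/s²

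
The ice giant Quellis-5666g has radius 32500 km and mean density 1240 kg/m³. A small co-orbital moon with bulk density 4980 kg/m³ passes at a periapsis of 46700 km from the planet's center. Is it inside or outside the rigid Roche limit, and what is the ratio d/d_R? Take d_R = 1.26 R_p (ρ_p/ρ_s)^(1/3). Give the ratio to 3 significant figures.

outside; d/d_R ≈ 1.81

d_R = 1.26 × (32500 km) × (1240/4980)^(1/3) = 25760 km
d/d_R = (46700) / (25760) = 1.81
Since d/d_R > 1, the body is outside the Roche limit.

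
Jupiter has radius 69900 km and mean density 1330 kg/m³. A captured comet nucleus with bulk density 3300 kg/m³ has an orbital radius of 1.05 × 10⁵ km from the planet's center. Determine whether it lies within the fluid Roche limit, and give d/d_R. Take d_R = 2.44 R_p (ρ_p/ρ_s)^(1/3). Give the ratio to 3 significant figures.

d_R = 2.44 × (69900 km) × (1330/3300)^(1/3) = 1.260 × 10⁵ km
d/d_R = (1.05 × 10⁵) / (1.260 × 10⁵) = 0.833
Since d/d_R < 1, the body is inside the Roche limit.

inside; d/d_R ≈ 0.833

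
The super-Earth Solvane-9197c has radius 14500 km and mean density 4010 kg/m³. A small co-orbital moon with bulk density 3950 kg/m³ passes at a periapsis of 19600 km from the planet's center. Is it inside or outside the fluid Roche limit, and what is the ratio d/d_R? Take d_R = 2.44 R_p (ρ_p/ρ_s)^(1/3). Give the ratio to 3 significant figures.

inside; d/d_R ≈ 0.551

d_R = 2.44 × (14500 km) × (4010/3950)^(1/3) = 35560 km
d/d_R = (19600) / (35560) = 0.551
Since d/d_R < 1, the body is inside the Roche limit.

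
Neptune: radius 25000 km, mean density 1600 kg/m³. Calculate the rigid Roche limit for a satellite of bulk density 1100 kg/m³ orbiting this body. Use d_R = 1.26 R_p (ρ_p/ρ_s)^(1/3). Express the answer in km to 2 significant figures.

36000 km

d_R = 1.26 × 25000 km × (1600/1100)^(1/3)
    = 36000 km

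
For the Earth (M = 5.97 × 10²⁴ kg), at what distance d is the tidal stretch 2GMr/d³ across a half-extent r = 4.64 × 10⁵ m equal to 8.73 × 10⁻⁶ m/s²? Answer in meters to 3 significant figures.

3.49 × 10⁸ m

2GMr/d³ = a_tidal  ⇒  d = (2GMr / a_tidal)^(1/3)
d = (2 × 6.674×10⁻¹¹ × (5.97 × 10²⁴) × (4.64 × 10⁵) / (8.73 × 10⁻⁶))^(1/3)
  = 3.49 × 10⁸ m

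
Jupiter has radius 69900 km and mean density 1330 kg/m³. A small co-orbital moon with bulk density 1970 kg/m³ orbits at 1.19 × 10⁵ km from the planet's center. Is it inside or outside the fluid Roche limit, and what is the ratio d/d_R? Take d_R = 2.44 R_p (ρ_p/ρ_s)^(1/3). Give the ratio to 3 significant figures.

inside; d/d_R ≈ 0.795

d_R = 2.44 × (69900 km) × (1330/1970)^(1/3) = 1.496 × 10⁵ km
d/d_R = (1.19 × 10⁵) / (1.496 × 10⁵) = 0.795
Since d/d_R < 1, the body is inside the Roche limit.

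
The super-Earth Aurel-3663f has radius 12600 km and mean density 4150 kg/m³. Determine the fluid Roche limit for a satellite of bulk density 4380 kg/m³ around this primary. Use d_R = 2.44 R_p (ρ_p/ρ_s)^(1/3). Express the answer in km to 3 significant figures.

30200 km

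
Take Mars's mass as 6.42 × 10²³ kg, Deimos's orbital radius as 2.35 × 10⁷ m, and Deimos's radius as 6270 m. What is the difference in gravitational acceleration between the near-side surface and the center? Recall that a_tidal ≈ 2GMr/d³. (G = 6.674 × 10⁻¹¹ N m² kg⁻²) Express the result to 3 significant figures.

Since r ≪ d, expand the inverse-square field across one radius to get the leading 2GMr/d³ term.
a_tidal = 2GMr/d³
        = 2 × (6.674 × 10⁻¹¹) × (6.42 × 10²³) × (6270) / (2.35 × 10⁷)³
        = 4.14 × 10⁻⁵ m/s²

4.14 × 10⁻⁵ m/s²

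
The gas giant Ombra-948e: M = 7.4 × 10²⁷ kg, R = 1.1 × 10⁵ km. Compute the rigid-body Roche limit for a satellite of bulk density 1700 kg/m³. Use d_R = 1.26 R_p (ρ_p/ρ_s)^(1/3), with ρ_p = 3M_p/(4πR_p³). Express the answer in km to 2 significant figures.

1.3 × 10⁵ km

ρ_p = 3M_p/(4πR_p³) = 3 × (7.4 × 10²⁷) / (4π × (1.1 × 10⁸ m)³) = 1300 kg/m³
d_R = 1.26 × 1.1 × 10⁵ km × (1300/1700)^(1/3)
    = 1.3 × 10⁵ km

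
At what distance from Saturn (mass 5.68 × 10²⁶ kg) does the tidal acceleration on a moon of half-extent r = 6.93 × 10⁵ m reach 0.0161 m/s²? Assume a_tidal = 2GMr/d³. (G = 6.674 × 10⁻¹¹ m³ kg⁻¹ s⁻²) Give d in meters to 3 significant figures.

1.48 × 10⁸ m

2GMr/d³ = a_tidal  ⇒  d = (2GMr / a_tidal)^(1/3)
d = (2 × 6.674×10⁻¹¹ × (5.68 × 10²⁶) × (6.93 × 10⁵) / (0.0161))^(1/3)
  = 1.48 × 10⁸ m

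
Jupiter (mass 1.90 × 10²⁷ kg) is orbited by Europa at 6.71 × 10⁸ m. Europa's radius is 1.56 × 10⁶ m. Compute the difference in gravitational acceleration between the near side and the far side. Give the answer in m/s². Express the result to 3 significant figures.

2.62 × 10⁻³ m/s²

Near-to-far spans 2r, so the tidal difference is twice the near-to-center value: 4GMr/d³.
a_tidal = 4GMr/d³
        = 4 × (6.674 × 10⁻¹¹) × (1.90 × 10²⁷) × (1.56 × 10⁶) / (6.71 × 10⁸)³
        = 2.62 × 10⁻³ m/s²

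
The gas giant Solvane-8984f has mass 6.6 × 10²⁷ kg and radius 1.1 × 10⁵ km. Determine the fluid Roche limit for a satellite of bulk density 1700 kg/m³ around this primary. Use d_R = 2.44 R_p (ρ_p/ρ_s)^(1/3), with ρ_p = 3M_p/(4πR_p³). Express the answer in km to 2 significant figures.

ρ_p = 3M_p/(4πR_p³) = 3 × (6.6 × 10²⁷) / (4π × (1.1 × 10⁸ m)³) = 1200 kg/m³
d_R = 2.44 × 1.1 × 10⁵ km × (1200/1700)^(1/3)
    = 2.4 × 10⁵ km

2.4 × 10⁵ km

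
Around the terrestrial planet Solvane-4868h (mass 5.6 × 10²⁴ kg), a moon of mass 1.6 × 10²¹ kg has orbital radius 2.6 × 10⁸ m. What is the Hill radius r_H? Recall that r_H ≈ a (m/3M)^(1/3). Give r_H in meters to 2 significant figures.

r_H ≈ a (m/3M)^(1/3)
    = (2.6 × 10⁸) × (1.6 × 10²¹ / (3 × 5.6 × 10²⁴))^(1/3)
    = 1.2 × 10⁷ m

1.2 × 10⁷ m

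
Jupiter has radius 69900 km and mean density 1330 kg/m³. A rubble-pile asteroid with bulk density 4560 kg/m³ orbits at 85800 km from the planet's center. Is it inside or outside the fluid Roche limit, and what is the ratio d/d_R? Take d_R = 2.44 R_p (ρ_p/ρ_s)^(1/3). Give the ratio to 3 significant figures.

inside; d/d_R ≈ 0.759

d_R = 2.44 × (69900 km) × (1330/4560)^(1/3) = 1.131 × 10⁵ km
d/d_R = (85800) / (1.131 × 10⁵) = 0.759
Since d/d_R < 1, the body is inside the Roche limit.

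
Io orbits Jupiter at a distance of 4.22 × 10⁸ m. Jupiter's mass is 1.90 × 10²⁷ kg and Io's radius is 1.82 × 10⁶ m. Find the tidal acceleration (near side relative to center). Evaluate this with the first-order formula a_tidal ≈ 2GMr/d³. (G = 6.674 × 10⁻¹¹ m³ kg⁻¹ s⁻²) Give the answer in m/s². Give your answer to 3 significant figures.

Δa = 2GMr/d³
   = 2 × (6.674 × 10⁻¹¹) × (1.90 × 10²⁷) × (1.82 × 10⁶) / (4.22 × 10⁸)³
   = 6.14 × 10⁻³ m/s²

6.14 × 10⁻³ m/s²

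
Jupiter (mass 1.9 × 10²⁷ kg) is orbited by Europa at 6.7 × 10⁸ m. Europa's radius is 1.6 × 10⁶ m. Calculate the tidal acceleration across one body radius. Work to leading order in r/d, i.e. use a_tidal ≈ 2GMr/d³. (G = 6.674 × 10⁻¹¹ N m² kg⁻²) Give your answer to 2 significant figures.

1.3 × 10⁻³ m/s²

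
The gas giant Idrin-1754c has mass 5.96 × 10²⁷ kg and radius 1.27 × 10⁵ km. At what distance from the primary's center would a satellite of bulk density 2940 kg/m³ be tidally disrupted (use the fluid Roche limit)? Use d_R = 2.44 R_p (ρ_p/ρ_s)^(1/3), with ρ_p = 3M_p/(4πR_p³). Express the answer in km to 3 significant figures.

1.92 × 10⁵ km

ρ_p = 3M_p/(4πR_p³) = 3 × (5.96 × 10²⁷) / (4π × (1.27 × 10⁸ m)³) = 695 kg/m³
d_R = 2.44 × 1.27 × 10⁵ km × (695/2940)^(1/3)
    = 1.92 × 10⁵ km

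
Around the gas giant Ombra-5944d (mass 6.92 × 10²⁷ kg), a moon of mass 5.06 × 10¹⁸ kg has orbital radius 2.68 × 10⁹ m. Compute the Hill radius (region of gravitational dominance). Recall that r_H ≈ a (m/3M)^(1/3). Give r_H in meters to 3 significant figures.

1.67 × 10⁶ m

r_H ≈ a (m/3M)^(1/3)
    = (2.68 × 10⁹) × (5.06 × 10¹⁸ / (3 × 6.92 × 10²⁷))^(1/3)
    = 1.67 × 10⁶ m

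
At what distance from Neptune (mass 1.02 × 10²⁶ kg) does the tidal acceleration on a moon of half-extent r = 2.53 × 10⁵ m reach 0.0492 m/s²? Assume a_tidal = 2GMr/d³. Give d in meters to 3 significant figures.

2GMr/d³ = a_tidal  ⇒  d = (2GMr / a_tidal)^(1/3)
d = (2 × 6.674×10⁻¹¹ × (1.02 × 10²⁶) × (2.53 × 10⁵) / (0.0492))^(1/3)
  = 4.12 × 10⁷ m

4.12 × 10⁷ m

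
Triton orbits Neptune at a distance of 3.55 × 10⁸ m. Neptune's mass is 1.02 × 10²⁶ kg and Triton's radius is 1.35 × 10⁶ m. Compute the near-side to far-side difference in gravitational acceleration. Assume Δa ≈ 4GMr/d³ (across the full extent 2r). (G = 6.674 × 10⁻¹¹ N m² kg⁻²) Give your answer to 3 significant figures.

Δg = 4GMr/d³
   = 4 × (6.674 × 10⁻¹¹) × (1.02 × 10²⁶) × (1.35 × 10⁶) / (3.55 × 10⁸)³
   = 8.22 × 10⁻⁴ m/s²

8.22 × 10⁻⁴ m/s²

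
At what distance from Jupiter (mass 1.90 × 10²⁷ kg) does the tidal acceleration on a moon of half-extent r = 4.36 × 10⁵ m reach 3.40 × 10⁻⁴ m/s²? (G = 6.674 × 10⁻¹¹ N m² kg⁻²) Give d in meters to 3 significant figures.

2GMr/d³ = a_tidal  ⇒  d = (2GMr / a_tidal)^(1/3)
d = (2 × 6.674×10⁻¹¹ × (1.90 × 10²⁷) × (4.36 × 10⁵) / (3.40 × 10⁻⁴))^(1/3)
  = 6.88 × 10⁸ m

6.88 × 10⁸ m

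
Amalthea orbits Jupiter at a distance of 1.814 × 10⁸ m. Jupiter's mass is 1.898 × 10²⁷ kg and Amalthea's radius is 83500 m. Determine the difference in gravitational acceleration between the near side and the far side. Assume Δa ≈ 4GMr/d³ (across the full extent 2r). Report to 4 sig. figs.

7.088 × 10⁻³ m/s²

Near-to-far spans 2r, so the tidal difference is twice the near-to-center value: 4GMr/d³.
a_tidal = 4GMr/d³
        = 4 × (6.674 × 10⁻¹¹) × (1.898 × 10²⁷) × (83500) / (1.814 × 10⁸)³
        = 7.088 × 10⁻³ m/s²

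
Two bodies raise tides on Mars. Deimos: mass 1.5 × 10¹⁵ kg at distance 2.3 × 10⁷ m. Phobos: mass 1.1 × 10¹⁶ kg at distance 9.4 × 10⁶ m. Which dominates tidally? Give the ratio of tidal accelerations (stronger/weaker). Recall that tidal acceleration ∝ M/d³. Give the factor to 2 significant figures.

The tide-raising term goes as M/d³ (the gradient of a 1/d² field).
Deimos: (1.5 × 10¹⁵) / (2.3 × 10⁷)³ = 1.233 × 10⁻⁷
Phobos: (1.1 × 10¹⁶) / (9.4 × 10⁶)³ = 1.324 × 10⁻⁵
Ratio (larger/smaller) = 110

Phobos, by a factor of ≈ 110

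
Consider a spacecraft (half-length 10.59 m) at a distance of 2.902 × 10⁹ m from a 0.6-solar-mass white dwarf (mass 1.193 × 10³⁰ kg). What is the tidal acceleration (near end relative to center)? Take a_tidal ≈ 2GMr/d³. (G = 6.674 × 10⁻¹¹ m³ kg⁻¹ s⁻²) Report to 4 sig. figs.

Since r ≪ d, expand the inverse-square field across one radius to get the leading 2GMr/d³ term.
Δa = 2GMr/d³
   = 2 × (6.674 × 10⁻¹¹) × (1.193 × 10³⁰) × (10.59) / (2.902 × 10⁹)³
   = 6.900 × 10⁻⁸ m/s²

6.900 × 10⁻⁸ m/s²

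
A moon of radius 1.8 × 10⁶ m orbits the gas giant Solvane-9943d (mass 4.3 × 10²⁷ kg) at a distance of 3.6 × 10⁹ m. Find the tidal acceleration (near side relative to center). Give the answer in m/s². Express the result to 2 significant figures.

a_tidal = 2GMr/d³
        = 2 × (6.674 × 10⁻¹¹) × (4.3 × 10²⁷) × (1.8 × 10⁶) / (3.6 × 10⁹)³
        = 2.2 × 10⁻⁵ m/s²

2.2 × 10⁻⁵ m/s²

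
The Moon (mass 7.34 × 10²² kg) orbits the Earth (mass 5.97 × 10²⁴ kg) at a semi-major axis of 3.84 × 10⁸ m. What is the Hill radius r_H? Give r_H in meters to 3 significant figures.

6.15 × 10⁷ m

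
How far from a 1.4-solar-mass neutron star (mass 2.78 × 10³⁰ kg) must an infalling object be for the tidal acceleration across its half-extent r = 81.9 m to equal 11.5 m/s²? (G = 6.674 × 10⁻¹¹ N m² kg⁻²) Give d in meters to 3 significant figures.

2GMr/d³ = a_tidal  ⇒  d = (2GMr / a_tidal)^(1/3)
d = (2 × 6.674×10⁻¹¹ × (2.78 × 10³⁰) × (81.9) / (11.5))^(1/3)
  = 1.38 × 10⁷ m

1.38 × 10⁷ m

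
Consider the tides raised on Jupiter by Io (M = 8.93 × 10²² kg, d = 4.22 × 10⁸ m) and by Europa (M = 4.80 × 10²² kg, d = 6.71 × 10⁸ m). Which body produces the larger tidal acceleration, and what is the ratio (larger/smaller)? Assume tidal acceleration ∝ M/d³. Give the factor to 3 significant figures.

Io, by a factor of ≈ 7.48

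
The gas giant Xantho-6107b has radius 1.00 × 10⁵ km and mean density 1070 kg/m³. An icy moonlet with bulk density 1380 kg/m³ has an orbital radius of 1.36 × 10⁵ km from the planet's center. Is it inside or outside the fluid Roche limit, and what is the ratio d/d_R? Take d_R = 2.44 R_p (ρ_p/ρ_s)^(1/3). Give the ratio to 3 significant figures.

inside; d/d_R ≈ 0.607

d_R = 2.44 × (1.00 × 10⁵ km) × (1070/1380)^(1/3) = 2.242 × 10⁵ km
d/d_R = (1.36 × 10⁵) / (2.242 × 10⁵) = 0.607
Since d/d_R < 1, the body is inside the Roche limit.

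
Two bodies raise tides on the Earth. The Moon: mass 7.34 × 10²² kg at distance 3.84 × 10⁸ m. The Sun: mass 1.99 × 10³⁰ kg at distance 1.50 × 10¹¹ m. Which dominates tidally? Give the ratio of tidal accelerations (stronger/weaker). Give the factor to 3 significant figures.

Tidal stretch scales as M/d³; compute that for each body.
The Moon: (7.34 × 10²²) / (3.84 × 10⁸)³ = 1.296 × 10⁻³
The Sun: (1.99 × 10³⁰) / (1.50 × 10¹¹)³ = 5.896 × 10⁻⁴
Ratio (larger/smaller) = 2.20

The Moon, by a factor of ≈ 2.20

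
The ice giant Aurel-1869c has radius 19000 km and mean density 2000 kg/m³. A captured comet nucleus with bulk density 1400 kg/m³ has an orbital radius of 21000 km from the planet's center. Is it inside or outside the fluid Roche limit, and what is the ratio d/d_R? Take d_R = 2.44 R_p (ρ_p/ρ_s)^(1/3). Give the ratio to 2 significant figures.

d_R = 2.44 × (19000 km) × (2000/1400)^(1/3) = 52210 km
d/d_R = (21000) / (52210) = 0.40
Since d/d_R < 1, the body is inside the Roche limit.

inside; d/d_R ≈ 0.40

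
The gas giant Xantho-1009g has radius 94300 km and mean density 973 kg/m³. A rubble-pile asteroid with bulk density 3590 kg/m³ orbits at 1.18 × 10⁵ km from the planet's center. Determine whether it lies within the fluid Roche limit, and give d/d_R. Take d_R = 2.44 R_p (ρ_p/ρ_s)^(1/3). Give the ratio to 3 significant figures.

d_R = 2.44 × (94300 km) × (973/3590)^(1/3) = 1.489 × 10⁵ km
d/d_R = (1.18 × 10⁵) / (1.489 × 10⁵) = 0.792
Since d/d_R < 1, the body is inside the Roche limit.

inside; d/d_R ≈ 0.792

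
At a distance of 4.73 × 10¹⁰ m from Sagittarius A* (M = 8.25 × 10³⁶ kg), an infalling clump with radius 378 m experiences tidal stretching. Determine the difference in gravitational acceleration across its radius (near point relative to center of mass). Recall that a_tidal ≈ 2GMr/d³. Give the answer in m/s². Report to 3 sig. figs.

Δg = 2GMr/d³
   = 2 × (6.674 × 10⁻¹¹) × (8.25 × 10³⁶) × (378) / (4.73 × 10¹⁰)³
   = 3.93 × 10⁻³ m/s²

3.93 × 10⁻³ m/s²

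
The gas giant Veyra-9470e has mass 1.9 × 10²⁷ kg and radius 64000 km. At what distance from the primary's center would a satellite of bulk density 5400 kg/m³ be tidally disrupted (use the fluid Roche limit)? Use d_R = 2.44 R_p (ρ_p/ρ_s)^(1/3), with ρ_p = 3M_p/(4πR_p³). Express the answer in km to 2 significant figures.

1.1 × 10⁵ km

ρ_p = 3M_p/(4πR_p³) = 3 × (1.9 × 10²⁷) / (4π × (6.4 × 10⁷ m)³) = 1700 kg/m³
d_R = 2.44 × 64000 km × (1700/5400)^(1/3)
    = 1.1 × 10⁵ km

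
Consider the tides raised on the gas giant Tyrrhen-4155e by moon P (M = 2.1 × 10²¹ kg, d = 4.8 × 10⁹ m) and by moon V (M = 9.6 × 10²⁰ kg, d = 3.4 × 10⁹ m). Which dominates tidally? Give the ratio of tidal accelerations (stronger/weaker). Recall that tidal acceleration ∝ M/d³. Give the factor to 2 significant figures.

Moon V, by a factor of ≈ 1.3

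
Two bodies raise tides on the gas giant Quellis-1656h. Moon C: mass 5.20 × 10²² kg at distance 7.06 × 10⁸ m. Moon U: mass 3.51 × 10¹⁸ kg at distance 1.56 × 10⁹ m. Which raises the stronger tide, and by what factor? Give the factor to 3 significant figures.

Compare M/d³ for the two perturbers:
Moon C: (5.20 × 10²²) / (7.06 × 10⁸)³ = 1.478 × 10⁻⁴
Moon U: (3.51 × 10¹⁸) / (1.56 × 10⁹)³ = 9.246 × 10⁻¹⁰
Ratio (larger/smaller) = 1.60 × 10⁵

Moon C, by a factor of ≈ 1.60 × 10⁵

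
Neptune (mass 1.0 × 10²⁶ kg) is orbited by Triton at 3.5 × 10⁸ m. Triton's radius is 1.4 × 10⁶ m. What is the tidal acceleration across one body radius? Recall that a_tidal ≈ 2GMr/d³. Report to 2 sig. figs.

4.4 × 10⁻⁴ m/s²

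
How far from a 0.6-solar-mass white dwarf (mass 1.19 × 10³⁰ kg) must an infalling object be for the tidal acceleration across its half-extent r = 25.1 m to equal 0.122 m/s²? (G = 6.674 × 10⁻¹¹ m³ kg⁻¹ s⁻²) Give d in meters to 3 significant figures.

3.20 × 10⁷ m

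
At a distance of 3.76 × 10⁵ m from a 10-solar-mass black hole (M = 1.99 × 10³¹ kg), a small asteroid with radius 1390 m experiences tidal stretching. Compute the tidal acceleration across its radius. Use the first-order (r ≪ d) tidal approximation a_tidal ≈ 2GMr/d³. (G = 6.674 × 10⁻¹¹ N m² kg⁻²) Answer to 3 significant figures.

Since r ≪ d, expand the inverse-square field across one radius to get the leading 2GMr/d³ term.
a_tidal = 2GMr/d³
        = 2 × (6.674 × 10⁻¹¹) × (1.99 × 10³¹) × (1390) / (3.76 × 10⁵)³
        = 6.95 × 10⁷ m/s²

6.95 × 10⁷ m/s²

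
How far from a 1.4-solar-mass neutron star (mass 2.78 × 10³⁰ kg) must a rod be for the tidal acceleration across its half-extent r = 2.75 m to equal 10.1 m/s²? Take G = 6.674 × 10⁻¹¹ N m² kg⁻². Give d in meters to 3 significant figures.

4.66 × 10⁶ m

2GMr/d³ = a_tidal  ⇒  d = (2GMr / a_tidal)^(1/3)
d = (2 × 6.674×10⁻¹¹ × (2.78 × 10³⁰) × (2.75) / (10.1))^(1/3)
  = 4.66 × 10⁶ m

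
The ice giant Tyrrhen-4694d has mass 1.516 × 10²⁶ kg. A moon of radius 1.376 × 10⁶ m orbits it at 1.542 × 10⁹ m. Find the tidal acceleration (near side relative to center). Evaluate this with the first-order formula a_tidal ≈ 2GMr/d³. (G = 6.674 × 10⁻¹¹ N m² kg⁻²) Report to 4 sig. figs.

Δa = 2GMr/d³
   = 2 × (6.674 × 10⁻¹¹) × (1.516 × 10²⁶) × (1.376 × 10⁶) / (1.542 × 10⁹)³
   = 7.594 × 10⁻⁶ m/s²

7.594 × 10⁻⁶ m/s²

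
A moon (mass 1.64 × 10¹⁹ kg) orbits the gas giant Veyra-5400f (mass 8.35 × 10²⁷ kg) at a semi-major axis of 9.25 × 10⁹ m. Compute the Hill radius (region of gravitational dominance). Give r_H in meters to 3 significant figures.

r_H ≈ a (m/3M)^(1/3)
    = (9.25 × 10⁹) × (1.64 × 10¹⁹ / (3 × 8.35 × 10²⁷))^(1/3)
    = 8.03 × 10⁶ m

8.03 × 10⁶ m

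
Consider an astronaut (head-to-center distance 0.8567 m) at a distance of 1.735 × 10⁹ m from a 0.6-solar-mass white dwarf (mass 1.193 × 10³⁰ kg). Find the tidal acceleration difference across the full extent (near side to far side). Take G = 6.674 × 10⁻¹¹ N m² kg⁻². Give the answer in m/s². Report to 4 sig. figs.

Δa = 4GMr/d³
   = 4 × (6.674 × 10⁻¹¹) × (1.193 × 10³⁰) × (0.8567) / (1.735 × 10⁹)³
   = 5.224 × 10⁻⁸ m/s²

5.224 × 10⁻⁸ m/s²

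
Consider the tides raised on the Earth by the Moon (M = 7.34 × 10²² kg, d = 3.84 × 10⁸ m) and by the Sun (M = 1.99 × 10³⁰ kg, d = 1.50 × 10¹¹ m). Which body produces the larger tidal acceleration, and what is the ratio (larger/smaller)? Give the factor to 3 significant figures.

Tidal stretch scales as M/d³; compute that for each body.
The Moon: (7.34 × 10²²) / (3.84 × 10⁸)³ = 1.296 × 10⁻³
The Sun: (1.99 × 10³⁰) / (1.50 × 10¹¹)³ = 5.896 × 10⁻⁴
Ratio (larger/smaller) = 2.20

The Moon, by a factor of ≈ 2.20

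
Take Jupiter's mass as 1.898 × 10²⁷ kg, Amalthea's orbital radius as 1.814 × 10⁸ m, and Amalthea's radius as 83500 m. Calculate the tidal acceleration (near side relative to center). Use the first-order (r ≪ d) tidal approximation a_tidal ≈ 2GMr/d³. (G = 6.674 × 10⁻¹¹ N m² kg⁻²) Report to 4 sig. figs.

Δg = 2GMr/d³
   = 2 × (6.674 × 10⁻¹¹) × (1.898 × 10²⁷) × (83500) / (1.814 × 10⁸)³
   = 3.544 × 10⁻³ m/s²

3.544 × 10⁻³ m/s²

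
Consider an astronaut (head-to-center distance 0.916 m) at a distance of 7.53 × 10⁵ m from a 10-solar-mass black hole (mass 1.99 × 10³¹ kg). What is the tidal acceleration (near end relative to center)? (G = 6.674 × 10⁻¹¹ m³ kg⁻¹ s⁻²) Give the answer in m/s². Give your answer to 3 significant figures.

Differencing GM/(d−r)² and GM/d² to first order in r/d gives 2GMr/d³.
a_tidal = 2GMr/d³
        = 2 × (6.674 × 10⁻¹¹) × (1.99 × 10³¹) × (0.916) / (7.53 × 10⁵)³
        = 5.70 × 10³ m/s²

5.70 × 10³ m/s²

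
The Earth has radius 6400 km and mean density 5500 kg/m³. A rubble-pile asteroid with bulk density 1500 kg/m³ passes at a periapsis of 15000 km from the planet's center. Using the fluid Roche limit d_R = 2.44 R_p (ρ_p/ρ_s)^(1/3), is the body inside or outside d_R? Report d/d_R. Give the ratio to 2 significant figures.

inside; d/d_R ≈ 0.62

d_R = 2.44 × (6400 km) × (5500/1500)^(1/3) = 24080 km
d/d_R = (15000) / (24080) = 0.62
Since d/d_R < 1, the body is inside the Roche limit.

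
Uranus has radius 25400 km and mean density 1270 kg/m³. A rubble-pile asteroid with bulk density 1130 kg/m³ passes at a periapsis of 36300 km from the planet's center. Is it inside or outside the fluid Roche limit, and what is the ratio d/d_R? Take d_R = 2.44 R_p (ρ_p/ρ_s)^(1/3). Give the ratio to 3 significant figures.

inside; d/d_R ≈ 0.563

d_R = 2.44 × (25400 km) × (1270/1130)^(1/3) = 64440 km
d/d_R = (36300) / (64440) = 0.563
Since d/d_R < 1, the body is inside the Roche limit.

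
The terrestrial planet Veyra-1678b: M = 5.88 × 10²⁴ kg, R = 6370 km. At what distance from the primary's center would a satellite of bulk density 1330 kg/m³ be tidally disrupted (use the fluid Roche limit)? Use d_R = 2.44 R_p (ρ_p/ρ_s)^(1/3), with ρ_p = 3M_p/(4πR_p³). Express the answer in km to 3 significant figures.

24800 km

ρ_p = 3M_p/(4πR_p³) = 3 × (5.88 × 10²⁴) / (4π × (6.37 × 10⁶ m)³) = 5430 kg/m³
d_R = 2.44 × 6370 km × (5430/1330)^(1/3)
    = 24800 km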